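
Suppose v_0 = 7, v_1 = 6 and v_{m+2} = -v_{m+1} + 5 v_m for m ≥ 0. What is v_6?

859

v_2 = -6 + 5*7 = 29
v_3 = -29 + 5*6 = 1
v_4 = -1 + 5*29 = 144
v_5 = -144 + 5*1 = -139
v_6 = -(-139) + 5*144 = 859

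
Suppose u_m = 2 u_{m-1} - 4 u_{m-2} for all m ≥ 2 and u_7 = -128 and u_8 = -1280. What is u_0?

Rearranging, u_{m-2} = (u_m - 2 u_{m-1}) / -4.
u_6 = (-1280 - 2(-128)) / -4 = -1024/-4 = 256
u_5 = (-128 - 2(256)) / -4 = -640/-4 = 160
u_4 = (256 - 2(160)) / -4 = -64/-4 = 16
u_3 = (160 - 2(16)) / -4 = 128/-4 = -32
u_2 = (16 - 2(-32)) / -4 = 80/-4 = -20
u_1 = (-32 - 2(-20)) / -4 = 8/-4 = -2
u_0 = (-20 - 2(-2)) / -4 = -16/-4 = 4

4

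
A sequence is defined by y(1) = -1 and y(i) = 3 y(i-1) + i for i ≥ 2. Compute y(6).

57

y(2) = 3(-1) + 2 = -1
y(3) = 3(-1) + 3 = 0
y(4) = 3(0) + 4 = 4
y(5) = 3(4) + 5 = 17
y(6) = 3(17) + 6 = 57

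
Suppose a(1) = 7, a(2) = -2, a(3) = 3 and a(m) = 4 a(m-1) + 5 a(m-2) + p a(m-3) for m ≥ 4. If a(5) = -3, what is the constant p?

a(4) = 2 + 7p
a(5) = 23 + 26p
So 23 + 26p = -3, giving p = -1.

-1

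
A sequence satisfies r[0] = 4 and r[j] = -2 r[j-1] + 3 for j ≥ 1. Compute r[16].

196609

The fixed point is 3/(1 + 2) = 1, so r[j] - 1 = -2(r[j-1] - 1).
Hence r[j] = 3·(-2)^j + 1.
r[16] = 3·(-2)^{16} + 1 = 3·65536 + 1 = 196609.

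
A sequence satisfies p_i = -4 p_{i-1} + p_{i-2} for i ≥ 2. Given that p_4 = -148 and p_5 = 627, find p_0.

Rearranging, p_{i-2} = p_i + 4 p_{i-1}.
p_3 = 627 + 4·(-148) = 35
p_2 = -148 + 4·35 = -8
p_1 = 35 + 4·(-8) = 3
p_0 = -8 + 4·3 = 4

4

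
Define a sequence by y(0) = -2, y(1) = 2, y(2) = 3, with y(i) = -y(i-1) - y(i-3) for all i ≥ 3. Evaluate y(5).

-2

y(3) = -3 - (-2) = -1
y(4) = -(-1) - 2 = -1
y(5) = -(-1) - 3 = -2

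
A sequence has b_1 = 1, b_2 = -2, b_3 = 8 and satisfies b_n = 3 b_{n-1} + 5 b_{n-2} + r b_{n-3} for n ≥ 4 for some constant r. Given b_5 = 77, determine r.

b_4 = 14 + r
b_5 = 82 + r
So 82 + r = 77, giving r = -5.

-5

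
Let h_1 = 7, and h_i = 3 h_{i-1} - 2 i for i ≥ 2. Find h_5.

h_2 = 3(7) - 4 = 17
h_3 = 3(17) - 6 = 45
h_4 = 3(45) - 8 = 127
h_5 = 3(127) - 10 = 371

371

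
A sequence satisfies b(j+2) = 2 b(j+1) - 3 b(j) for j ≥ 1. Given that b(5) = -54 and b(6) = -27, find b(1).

6

Rearranging, b(j-2) = (b(j) - 2 b(j-1)) / -3.
b(4) = (-27 - 2(-54)) / -3 = 81/-3 = -27
b(3) = (-54 - 2(-27)) / -3 = 0/-3 = 0
b(2) = (-27 - 2(0)) / -3 = -27/-3 = 9
b(1) = (0 - 2(9)) / -3 = -18/-3 = 6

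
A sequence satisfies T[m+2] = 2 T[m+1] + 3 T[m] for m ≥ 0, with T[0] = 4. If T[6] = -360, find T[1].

-6

Let T[1] = v.
T[2] = 12 + 2v
T[3] = 24 + 7v
T[4] = 84 + 20v
T[5] = 240 + 61v
T[6] = 732 + 182v
So 732 + 182v = -360, giving v = -6.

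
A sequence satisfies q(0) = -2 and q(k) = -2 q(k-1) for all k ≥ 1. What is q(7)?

256

q(1) = -2(-2) = 4
q(2) = -2(4) = -8
q(3) = -2(-8) = 16
q(4) = -2(16) = -32
q(5) = -2(-32) = 64
q(6) = -2(64) = -128
q(7) = -2(-128) = 256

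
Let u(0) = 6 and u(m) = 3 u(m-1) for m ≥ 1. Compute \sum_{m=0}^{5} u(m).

u(1) = 3·6 = 18
u(2) = 3·18 = 54
u(3) = 3·54 = 162
u(4) = 3·162 = 486
u(5) = 3·486 = 1458
Sum = 6 + 18 + 54 + 162 + 486 + 1458 = 2184

2184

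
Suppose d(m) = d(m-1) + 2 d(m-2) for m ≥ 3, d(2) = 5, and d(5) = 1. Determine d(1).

-4

Let d(1) = w.
d(3) = 5 + 2w
d(4) = 15 + 2w
d(5) = 25 + 6w
So 25 + 6w = 1, giving w = -4.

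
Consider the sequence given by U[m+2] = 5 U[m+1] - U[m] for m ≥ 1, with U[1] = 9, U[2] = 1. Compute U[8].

-11111

U[3] = 5*1 - 9 = -4
U[4] = 5*(-4) - 1 = -21
U[5] = 5*(-21) - (-4) = -101
U[6] = 5*(-101) - (-21) = -484
U[7] = 5*(-484) - (-101) = -2319
U[8] = 5*(-2319) - (-484) = -11111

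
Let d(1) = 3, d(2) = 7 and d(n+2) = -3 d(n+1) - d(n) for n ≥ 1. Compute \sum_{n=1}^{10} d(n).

d(3) = -3·7 - 3 = -24
d(4) = -3·(-24) - 7 = 65
d(5) = -3·65 - (-24) = -171
d(6) = -3·(-171) - 65 = 448
d(7) = -3·448 - (-171) = -1173
d(8) = -3·(-1173) - 448 = 3071
d(9) = -3·3071 - (-1173) = -8040
d(10) = -3·(-8040) - 3071 = 21049
Sum = 3 + 7 + (-24) + 65 + (-171) + 448 + (-1173) + 3071 + (-8040) + 21049 = 15235

15235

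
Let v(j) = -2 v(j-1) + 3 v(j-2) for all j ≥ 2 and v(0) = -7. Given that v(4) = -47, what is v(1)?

-5

Let v(1) = z.
v(2) = -21 - 2z
v(3) = 42 + 7z
v(4) = -147 - 20z
So -147 - 20z = -47, giving z = -5.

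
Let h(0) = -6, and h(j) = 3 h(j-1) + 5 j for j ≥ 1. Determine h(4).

-196

h(1) = 3·(-6) + 5 = -13
h(2) = 3·(-13) + 10 = -29
h(3) = 3·(-29) + 15 = -72
h(4) = 3·(-72) + 20 = -196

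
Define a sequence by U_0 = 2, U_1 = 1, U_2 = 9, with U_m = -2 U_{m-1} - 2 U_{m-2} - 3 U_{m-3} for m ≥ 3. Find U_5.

-37

U_3 = -2·9 - 2·1 - 3·2 = -26
U_4 = -2·(-26) - 2·9 - 3·1 = 31
U_5 = -2·31 - 2·(-26) - 3·9 = -37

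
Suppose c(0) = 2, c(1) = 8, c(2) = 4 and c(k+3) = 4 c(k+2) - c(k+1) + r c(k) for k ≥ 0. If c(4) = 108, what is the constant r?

c(3) = 8 + 2r
c(4) = 28 + 16r
So 28 + 16r = 108, giving r = 5.

5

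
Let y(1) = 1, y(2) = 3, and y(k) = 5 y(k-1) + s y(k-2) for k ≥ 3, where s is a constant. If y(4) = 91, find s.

y(3) = 15 + s
y(4) = 75 + 8s
So 75 + 8s = 91, giving s = 2.

2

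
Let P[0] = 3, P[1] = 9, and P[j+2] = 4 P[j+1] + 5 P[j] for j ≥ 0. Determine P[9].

3906249

P[2] = 4(9) + 5(3) = 51
P[3] = 4(51) + 5(9) = 249
P[4] = 4(249) + 5(51) = 1251
P[5] = 4(1251) + 5(249) = 6249
P[6] = 4(6249) + 5(1251) = 31251
P[7] = 4(31251) + 5(6249) = 156249
P[8] = 4(156249) + 5(31251) = 781251
P[9] = 4(781251) + 5(156249) = 3906249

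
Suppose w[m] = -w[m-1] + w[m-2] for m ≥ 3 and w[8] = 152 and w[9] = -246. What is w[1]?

Rearranging, w[m-2] = w[m] + w[m-1].
w[7] = -246 + 152 = -94
w[6] = 152 + (-94) = 58
w[5] = -94 + 58 = -36
w[4] = 58 + (-36) = 22
w[3] = -36 + 22 = -14
w[2] = 22 + (-14) = 8
w[1] = -14 + 8 = -6

-6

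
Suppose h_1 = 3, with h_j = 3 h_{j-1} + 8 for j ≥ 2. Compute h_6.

h_2 = 3·3 + 8 = 17
h_3 = 3·17 + 8 = 59
h_4 = 3·59 + 8 = 185
h_5 = 3·185 + 8 = 563
h_6 = 3·563 + 8 = 1697

1697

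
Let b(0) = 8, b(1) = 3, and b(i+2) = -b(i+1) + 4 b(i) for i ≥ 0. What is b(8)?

4469

b(2) = -3 + 4*8 = 29
b(3) = -29 + 4*3 = -17
b(4) = -(-17) + 4*29 = 133
b(5) = -133 + 4*(-17) = -201
b(6) = -(-201) + 4*133 = 733
b(7) = -733 + 4*(-201) = -1537
b(8) = -(-1537) + 4*733 = 4469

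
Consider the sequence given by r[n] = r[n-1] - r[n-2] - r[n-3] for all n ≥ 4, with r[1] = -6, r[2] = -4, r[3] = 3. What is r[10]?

r[4] = 3 - (-4) - (-6) = 13
r[5] = 13 - 3 - (-4) = 14
r[6] = 14 - 13 - 3 = -2
r[7] = (-2) - 14 - 13 = -29
r[8] = (-29) - (-2) - 14 = -41
r[9] = (-41) - (-29) - (-2) = -10
r[10] = (-10) - (-41) - (-29) = 60

60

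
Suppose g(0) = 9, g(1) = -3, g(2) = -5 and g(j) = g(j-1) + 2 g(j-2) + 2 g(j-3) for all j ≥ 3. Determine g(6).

g(3) = (-5) + 2·(-3) + 2·9 = 7
g(4) = 7 + 2·(-5) + 2·(-3) = -9
g(5) = (-9) + 2·7 + 2·(-5) = -5
g(6) = (-5) + 2·(-9) + 2·7 = -9

-9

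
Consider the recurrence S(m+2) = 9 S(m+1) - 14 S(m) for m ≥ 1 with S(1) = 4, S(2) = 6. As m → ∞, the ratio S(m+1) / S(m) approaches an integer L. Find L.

7

The characteristic equation is r^2 - 9r + 14 = 0, which factors as (r - 7)(r - 2) = 0.
So the roots are 7 and 2. Since |7| > |2| and the coefficient of 7^m is non-zero, the ratio tends to 7.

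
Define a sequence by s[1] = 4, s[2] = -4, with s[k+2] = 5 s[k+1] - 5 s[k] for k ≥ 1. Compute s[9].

-125000

s[3] = 5(-4) - 5(4) = -40
s[4] = 5(-40) - 5(-4) = -180
s[5] = 5(-180) - 5(-40) = -700
s[6] = 5(-700) - 5(-180) = -2600
s[7] = 5(-2600) - 5(-700) = -9500
s[8] = 5(-9500) - 5(-2600) = -34500
s[9] = 5(-34500) - 5(-9500) = -125000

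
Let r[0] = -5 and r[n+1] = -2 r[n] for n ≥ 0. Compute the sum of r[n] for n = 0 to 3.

25

r[1] = -2*(-5) = 10
r[2] = -2*10 = -20
r[3] = -2*(-20) = 40
Sum = (-5) + 10 + (-20) + 40 = 25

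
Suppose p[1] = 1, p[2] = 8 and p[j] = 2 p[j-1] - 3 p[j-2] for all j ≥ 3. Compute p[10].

416

p[3] = 2*8 - 3*1 = 13
p[4] = 2*13 - 3*8 = 2
p[5] = 2*2 - 3*13 = -35
p[6] = 2*(-35) - 3*2 = -76
p[7] = 2*(-76) - 3*(-35) = -47
p[8] = 2*(-47) - 3*(-76) = 134
p[9] = 2*134 - 3*(-47) = 409
p[10] = 2*409 - 3*134 = 416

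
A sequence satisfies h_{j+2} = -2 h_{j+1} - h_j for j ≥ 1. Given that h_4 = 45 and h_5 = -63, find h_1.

9

Rearranging, h_{j-2} = -(h_j + 2 h_{j-1}).
h_3 = -(-63 + 2(45)) = -27
h_2 = -(45 + 2(-27)) = 9
h_1 = -(-27 + 2(9)) = 9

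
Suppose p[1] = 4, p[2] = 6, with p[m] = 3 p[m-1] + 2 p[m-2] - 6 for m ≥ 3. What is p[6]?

822

p[3] = 3*6 + 2*4 - 6 = 20
p[4] = 3*20 + 2*6 - 6 = 66
p[5] = 3*66 + 2*20 - 6 = 232
p[6] = 3*232 + 2*66 - 6 = 822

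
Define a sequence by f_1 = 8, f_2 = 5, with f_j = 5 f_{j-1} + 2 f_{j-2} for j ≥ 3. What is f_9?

963653

f_3 = 5*5 + 2*8 = 41
f_4 = 5*41 + 2*5 = 215
f_5 = 5*215 + 2*41 = 1157
f_6 = 5*1157 + 2*215 = 6215
f_7 = 5*6215 + 2*1157 = 33389
f_8 = 5*33389 + 2*6215 = 179375
f_9 = 5*179375 + 2*33389 = 963653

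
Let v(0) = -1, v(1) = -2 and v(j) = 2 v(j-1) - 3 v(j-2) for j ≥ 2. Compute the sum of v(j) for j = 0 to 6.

8

v(2) = 2(-2) - 3(-1) = -1
v(3) = 2(-1) - 3(-2) = 4
v(4) = 2(4) - 3(-1) = 11
v(5) = 2(11) - 3(4) = 10
v(6) = 2(10) - 3(11) = -13
Sum = (-1) + (-2) + (-1) + 4 + 11 + 10 + (-13) = 8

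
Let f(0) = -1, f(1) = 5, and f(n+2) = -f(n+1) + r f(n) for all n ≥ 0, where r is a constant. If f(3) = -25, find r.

-5

f(2) = -5 - r
f(3) = 5 + 6r
So 5 + 6r = -25, giving r = -5.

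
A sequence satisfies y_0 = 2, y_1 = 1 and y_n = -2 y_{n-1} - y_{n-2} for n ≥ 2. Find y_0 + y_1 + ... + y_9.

y_2 = -2*1 - 2 = -4
y_3 = -2*(-4) - 1 = 7
y_4 = -2*7 - (-4) = -10
y_5 = -2*(-10) - 7 = 13
y_6 = -2*13 - (-10) = -16
y_7 = -2*(-16) - 13 = 19
y_8 = -2*19 - (-16) = -22
y_9 = -2*(-22) - 19 = 25
Sum = 2 + 1 + (-4) + 7 + (-10) + 13 + (-16) + 19 + (-22) + 25 = 15

15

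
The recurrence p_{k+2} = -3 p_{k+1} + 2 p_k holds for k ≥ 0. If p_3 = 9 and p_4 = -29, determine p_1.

Rearranging, p_{k-2} = (p_k + 3 p_{k-1}) / 2.
p_2 = (-29 + 3*9) / 2 = -2/2 = -1
p_1 = (9 + 3*(-1)) / 2 = 6/2 = 3

3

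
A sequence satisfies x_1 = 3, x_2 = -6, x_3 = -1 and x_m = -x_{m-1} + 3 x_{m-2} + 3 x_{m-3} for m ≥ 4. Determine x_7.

-49

x_4 = -(-1) + 3(-6) + 3(3) = -8
x_5 = -(-8) + 3(-1) + 3(-6) = -13
x_6 = -(-13) + 3(-8) + 3(-1) = -14
x_7 = -(-14) + 3(-13) + 3(-8) = -49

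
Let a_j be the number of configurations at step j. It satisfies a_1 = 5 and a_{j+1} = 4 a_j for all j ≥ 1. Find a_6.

5120

a_2 = 4·5 = 20
a_3 = 4·20 = 80
a_4 = 4·80 = 320
a_5 = 4·320 = 1280
a_6 = 4·1280 = 5120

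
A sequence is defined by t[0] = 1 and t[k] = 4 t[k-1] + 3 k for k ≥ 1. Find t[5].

t[1] = 4*1 + 3 = 7
t[2] = 4*7 + 6 = 34
t[3] = 4*34 + 9 = 145
t[4] = 4*145 + 12 = 592
t[5] = 4*592 + 15 = 2383

2383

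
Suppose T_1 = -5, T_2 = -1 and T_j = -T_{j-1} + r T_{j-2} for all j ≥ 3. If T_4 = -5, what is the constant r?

T_3 = 1 - 5r
T_4 = -1 + 4r
So -1 + 4r = -5, giving r = -1.

-1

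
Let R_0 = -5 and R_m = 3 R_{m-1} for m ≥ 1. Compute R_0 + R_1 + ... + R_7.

R_1 = 3·(-5) = -15
R_2 = 3·(-15) = -45
R_3 = 3·(-45) = -135
R_4 = 3·(-135) = -405
R_5 = 3·(-405) = -1215
R_6 = 3·(-1215) = -3645
R_7 = 3·(-3645) = -10935
Sum = (-5) + (-15) + (-45) + (-135) + (-405) + (-1215) + (-3645) + (-10935) = -16400

-16400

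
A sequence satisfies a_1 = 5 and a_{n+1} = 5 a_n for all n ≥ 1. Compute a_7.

78125

a_2 = 5·5 = 25
a_3 = 5·25 = 125
a_4 = 5·125 = 625
a_5 = 5·625 = 3125
a_6 = 5·3125 = 15625
a_7 = 5·15625 = 78125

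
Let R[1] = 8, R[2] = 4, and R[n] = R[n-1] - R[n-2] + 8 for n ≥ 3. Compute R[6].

R[3] = 4 - 8 + 8 = 4
R[4] = 4 - 4 + 8 = 8
R[5] = 8 - 4 + 8 = 12
R[6] = 12 - 8 + 8 = 12

12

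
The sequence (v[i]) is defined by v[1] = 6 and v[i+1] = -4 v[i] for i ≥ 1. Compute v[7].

24576

v[2] = -4·6 = -24
v[3] = -4·(-24) = 96
v[4] = -4·96 = -384
v[5] = -4·(-384) = 1536
v[6] = -4·1536 = -6144
v[7] = -4·(-6144) = 24576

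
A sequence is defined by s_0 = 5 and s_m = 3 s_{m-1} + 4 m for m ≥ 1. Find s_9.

s_1 = 3*5 + 4 = 19
s_2 = 3*19 + 8 = 65
s_3 = 3*65 + 12 = 207
s_4 = 3*207 + 16 = 637
s_5 = 3*637 + 20 = 1931
s_6 = 3*1931 + 24 = 5817
s_7 = 3*5817 + 28 = 17479
s_8 = 3*17479 + 32 = 52469
s_9 = 3*52469 + 36 = 157443

157443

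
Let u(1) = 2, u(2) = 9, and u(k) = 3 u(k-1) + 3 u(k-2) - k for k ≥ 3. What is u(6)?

u(3) = 3(9) + 3(2) - 3 = 30
u(4) = 3(30) + 3(9) - 4 = 113
u(5) = 3(113) + 3(30) - 5 = 424
u(6) = 3(424) + 3(113) - 6 = 1605

1605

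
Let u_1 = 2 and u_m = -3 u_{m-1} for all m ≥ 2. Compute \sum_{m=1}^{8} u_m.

u_2 = -3(2) = -6
u_3 = -3(-6) = 18
u_4 = -3(18) = -54
u_5 = -3(-54) = 162
u_6 = -3(162) = -486
u_7 = -3(-486) = 1458
u_8 = -3(1458) = -4374
Sum = 2 + (-6) + 18 + (-54) + 162 + (-486) + 1458 + (-4374) = -3280

-3280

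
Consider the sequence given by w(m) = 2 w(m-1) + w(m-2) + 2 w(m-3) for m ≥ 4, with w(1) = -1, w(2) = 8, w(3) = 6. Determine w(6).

w(4) = 2*6 + 8 + 2*(-1) = 18
w(5) = 2*18 + 6 + 2*8 = 58
w(6) = 2*58 + 18 + 2*6 = 146

146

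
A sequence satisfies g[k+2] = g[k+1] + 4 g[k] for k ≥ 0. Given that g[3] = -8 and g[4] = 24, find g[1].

-4

Rearranging, g[k-2] = (g[k] - g[k-1]) / 4.
g[2] = (24 - (-8)) / 4 = 32/4 = 8
g[1] = (-8 - 8) / 4 = -16/4 = -4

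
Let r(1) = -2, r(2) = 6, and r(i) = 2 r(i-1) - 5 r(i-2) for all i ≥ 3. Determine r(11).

r(3) = 2(6) - 5(-2) = 22
r(4) = 2(22) - 5(6) = 14
r(5) = 2(14) - 5(22) = -82
r(6) = 2(-82) - 5(14) = -234
r(7) = 2(-234) - 5(-82) = -58
r(8) = 2(-58) - 5(-234) = 1054
r(9) = 2(1054) - 5(-58) = 2398
r(10) = 2(2398) - 5(1054) = -474
r(11) = 2(-474) - 5(2398) = -12938

-12938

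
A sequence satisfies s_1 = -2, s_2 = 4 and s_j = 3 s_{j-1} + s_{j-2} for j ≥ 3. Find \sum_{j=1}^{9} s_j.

19116

s_3 = 3·4 + (-2) = 10
s_4 = 3·10 + 4 = 34
s_5 = 3·34 + 10 = 112
s_6 = 3·112 + 34 = 370
s_7 = 3·370 + 112 = 1222
s_8 = 3·1222 + 370 = 4036
s_9 = 3·4036 + 1222 = 13330
Sum = (-2) + 4 + 10 + 34 + 112 + 370 + 1222 + 4036 + 13330 = 19116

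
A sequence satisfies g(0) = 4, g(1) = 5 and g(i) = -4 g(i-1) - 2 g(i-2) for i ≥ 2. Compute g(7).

g(2) = -4(5) - 2(4) = -28
g(3) = -4(-28) - 2(5) = 102
g(4) = -4(102) - 2(-28) = -352
g(5) = -4(-352) - 2(102) = 1204
g(6) = -4(1204) - 2(-352) = -4112
g(7) = -4(-4112) - 2(1204) = 14040

14040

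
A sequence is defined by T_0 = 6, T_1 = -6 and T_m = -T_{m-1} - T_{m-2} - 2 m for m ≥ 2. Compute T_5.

-6

T_2 = -(-6) - 6 - 4 = -4
T_3 = -(-4) - (-6) - 6 = 4
T_4 = -4 - (-4) - 8 = -8
T_5 = -(-8) - 4 - 10 = -6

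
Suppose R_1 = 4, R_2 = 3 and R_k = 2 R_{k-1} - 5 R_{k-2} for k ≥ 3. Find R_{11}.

R_3 = 2(3) - 5(4) = -14
R_4 = 2(-14) - 5(3) = -43
R_5 = 2(-43) - 5(-14) = -16
R_6 = 2(-16) - 5(-43) = 183
R_7 = 2(183) - 5(-16) = 446
R_8 = 2(446) - 5(183) = -23
R_9 = 2(-23) - 5(446) = -2276
R_{10} = 2(-2276) - 5(-23) = -4437
R_{11} = 2(-4437) - 5(-2276) = 2506

2506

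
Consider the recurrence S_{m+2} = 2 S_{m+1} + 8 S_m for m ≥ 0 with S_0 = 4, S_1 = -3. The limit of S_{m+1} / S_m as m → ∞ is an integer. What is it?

4

The characteristic equation is r^2 - 2r - 8 = 0, which factors as (r - 4)(r + 2) = 0.
So the roots are 4 and -2. Since |4| > |-2| and the coefficient of 4^m is non-zero, the ratio tends to 4.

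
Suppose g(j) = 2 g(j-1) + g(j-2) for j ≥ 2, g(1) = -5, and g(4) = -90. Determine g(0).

Let g(0) = y.
g(2) = -10 + y
g(3) = -25 + 2y
g(4) = -60 + 5y
So -60 + 5y = -90, giving y = -6.

-6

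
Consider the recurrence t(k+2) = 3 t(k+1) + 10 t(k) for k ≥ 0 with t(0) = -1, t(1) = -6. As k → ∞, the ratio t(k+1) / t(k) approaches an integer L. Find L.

5

The characteristic equation is r^2 - 3r - 10 = 0, which factors as (r - 5)(r + 2) = 0.
So the roots are 5 and -2. Since |5| > |-2| and the coefficient of 5^k is non-zero, the ratio tends to 5.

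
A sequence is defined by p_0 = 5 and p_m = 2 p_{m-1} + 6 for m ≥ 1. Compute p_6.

698

p_1 = 2(5) + 6 = 16
p_2 = 2(16) + 6 = 38
p_3 = 2(38) + 6 = 82
p_4 = 2(82) + 6 = 170
p_5 = 2(170) + 6 = 346
p_6 = 2(346) + 6 = 698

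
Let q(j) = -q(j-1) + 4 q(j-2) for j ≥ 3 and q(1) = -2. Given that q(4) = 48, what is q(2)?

Let q(2) = w.
q(3) = -8 - w
q(4) = 8 + 5w
So 8 + 5w = 48, giving w = 8.

8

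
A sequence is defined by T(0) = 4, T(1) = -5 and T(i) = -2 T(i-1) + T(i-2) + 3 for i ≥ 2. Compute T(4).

92

T(2) = -2·(-5) + 4 + 3 = 17
T(3) = -2·17 + (-5) + 3 = -36
T(4) = -2·(-36) + 17 + 3 = 92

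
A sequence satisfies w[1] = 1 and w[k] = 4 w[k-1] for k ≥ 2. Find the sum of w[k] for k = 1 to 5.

341

w[2] = 4·1 = 4
w[3] = 4·4 = 16
w[4] = 4·16 = 64
w[5] = 4·64 = 256
Sum = 1 + 4 + 16 + 64 + 256 = 341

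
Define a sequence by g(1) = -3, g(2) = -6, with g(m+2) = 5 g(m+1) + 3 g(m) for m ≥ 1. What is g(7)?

g(3) = 5·(-6) + 3·(-3) = -39
g(4) = 5·(-39) + 3·(-6) = -213
g(5) = 5·(-213) + 3·(-39) = -1182
g(6) = 5·(-1182) + 3·(-213) = -6549
g(7) = 5·(-6549) + 3·(-1182) = -36291

-36291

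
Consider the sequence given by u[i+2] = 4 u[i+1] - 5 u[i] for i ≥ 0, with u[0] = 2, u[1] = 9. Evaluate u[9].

u[2] = 4*9 - 5*2 = 26
u[3] = 4*26 - 5*9 = 59
u[4] = 4*59 - 5*26 = 106
u[5] = 4*106 - 5*59 = 129
u[6] = 4*129 - 5*106 = -14
u[7] = 4*(-14) - 5*129 = -701
u[8] = 4*(-701) - 5*(-14) = -2734
u[9] = 4*(-2734) - 5*(-701) = -7431

-7431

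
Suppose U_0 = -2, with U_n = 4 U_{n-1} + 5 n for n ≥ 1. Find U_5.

U_1 = 4(-2) + 5 = -3
U_2 = 4(-3) + 10 = -2
U_3 = 4(-2) + 15 = 7
U_4 = 4(7) + 20 = 48
U_5 = 4(48) + 25 = 217

217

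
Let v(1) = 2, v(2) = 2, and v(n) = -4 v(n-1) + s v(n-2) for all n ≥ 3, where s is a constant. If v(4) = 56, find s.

v(3) = -8 + 2s
v(4) = 32 - 6s
So 32 - 6s = 56, giving s = -4.

-4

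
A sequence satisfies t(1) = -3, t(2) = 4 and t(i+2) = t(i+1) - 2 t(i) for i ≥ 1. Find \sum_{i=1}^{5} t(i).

t(3) = 4 - 2*(-3) = 10
t(4) = 10 - 2*4 = 2
t(5) = 2 - 2*10 = -18
Sum = (-3) + 4 + 10 + 2 + (-18) = -5

-5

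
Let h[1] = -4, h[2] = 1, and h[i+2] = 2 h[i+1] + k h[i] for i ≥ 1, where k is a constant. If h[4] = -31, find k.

5

h[3] = 2 - 4k
h[4] = 4 - 7k
So 4 - 7k = -31, giving k = 5.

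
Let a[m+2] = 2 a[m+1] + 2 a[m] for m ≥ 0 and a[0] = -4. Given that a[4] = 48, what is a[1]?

Let a[1] = y.
a[2] = -8 + 2y
a[3] = -16 + 6y
a[4] = -48 + 16y
So -48 + 16y = 48, giving y = 6.

6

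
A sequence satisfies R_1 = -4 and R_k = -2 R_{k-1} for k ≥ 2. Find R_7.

-256

R_2 = -2(-4) = 8
R_3 = -2(8) = -16
R_4 = -2(-16) = 32
R_5 = -2(32) = -64
R_6 = -2(-64) = 128
R_7 = -2(128) = -256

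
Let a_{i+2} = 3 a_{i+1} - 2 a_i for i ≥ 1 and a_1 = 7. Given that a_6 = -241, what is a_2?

-1

Let a_2 = z.
a_3 = -14 + 3z
a_4 = -42 + 7z
a_5 = -98 + 15z
a_6 = -210 + 31z
So -210 + 31z = -241, giving z = -1.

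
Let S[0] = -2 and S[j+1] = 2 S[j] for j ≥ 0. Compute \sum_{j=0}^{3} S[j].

S[1] = 2(-2) = -4
S[2] = 2(-4) = -8
S[3] = 2(-8) = -16
Sum = (-2) + (-4) + (-8) + (-16) = -30

-30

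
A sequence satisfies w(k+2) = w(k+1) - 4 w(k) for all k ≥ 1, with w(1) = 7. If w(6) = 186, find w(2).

Let w(2) = v.
w(3) = -28 + v
w(4) = -28 - 3v
w(5) = 84 - 7v
w(6) = 196 + 5v
So 196 + 5v = 186, giving v = -2.

-2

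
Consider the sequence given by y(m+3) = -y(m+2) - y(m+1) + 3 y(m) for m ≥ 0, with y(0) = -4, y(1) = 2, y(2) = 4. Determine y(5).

y(3) = -4 - 2 + 3(-4) = -18
y(4) = -(-18) - 4 + 3(2) = 20
y(5) = -20 - (-18) + 3(4) = 10

10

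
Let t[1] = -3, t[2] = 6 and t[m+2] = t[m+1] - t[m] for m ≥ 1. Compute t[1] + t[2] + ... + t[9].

t[3] = 6 - (-3) = 9
t[4] = 9 - 6 = 3
t[5] = 3 - 9 = -6
t[6] = (-6) - 3 = -9
t[7] = (-9) - (-6) = -3
t[8] = (-3) - (-9) = 6
t[9] = 6 - (-3) = 9
Sum = (-3) + 6 + 9 + 3 + (-6) + (-9) + (-3) + 6 + 9 = 12

12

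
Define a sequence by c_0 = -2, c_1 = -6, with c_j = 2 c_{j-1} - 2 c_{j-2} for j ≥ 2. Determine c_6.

32

c_2 = 2*(-6) - 2*(-2) = -8
c_3 = 2*(-8) - 2*(-6) = -4
c_4 = 2*(-4) - 2*(-8) = 8
c_5 = 2*8 - 2*(-4) = 24
c_6 = 2*24 - 2*8 = 32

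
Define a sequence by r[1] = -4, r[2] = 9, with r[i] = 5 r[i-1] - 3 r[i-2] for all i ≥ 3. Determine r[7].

r[3] = 5*9 - 3*(-4) = 57
r[4] = 5*57 - 3*9 = 258
r[5] = 5*258 - 3*57 = 1119
r[6] = 5*1119 - 3*258 = 4821
r[7] = 5*4821 - 3*1119 = 20748

20748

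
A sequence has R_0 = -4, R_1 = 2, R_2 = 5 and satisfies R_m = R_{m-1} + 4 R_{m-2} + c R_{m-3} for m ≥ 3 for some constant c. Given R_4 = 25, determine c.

4

R_3 = 13 - 4c
R_4 = 33 - 2c
So 33 - 2c = 25, giving c = 4.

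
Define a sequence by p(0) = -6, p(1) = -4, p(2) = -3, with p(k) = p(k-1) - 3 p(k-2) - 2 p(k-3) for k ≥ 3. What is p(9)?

p(3) = (-3) - 3(-4) - 2(-6) = 21
p(4) = 21 - 3(-3) - 2(-4) = 38
p(5) = 38 - 3(21) - 2(-3) = -19
p(6) = (-19) - 3(38) - 2(21) = -175
p(7) = (-175) - 3(-19) - 2(38) = -194
p(8) = (-194) - 3(-175) - 2(-19) = 369
p(9) = 369 - 3(-194) - 2(-175) = 1301

1301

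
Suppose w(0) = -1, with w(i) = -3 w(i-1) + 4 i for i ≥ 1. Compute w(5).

431

w(1) = -3·(-1) + 4 = 7
w(2) = -3·7 + 8 = -13
w(3) = -3·(-13) + 12 = 51
w(4) = -3·51 + 16 = -137
w(5) = -3·(-137) + 20 = 431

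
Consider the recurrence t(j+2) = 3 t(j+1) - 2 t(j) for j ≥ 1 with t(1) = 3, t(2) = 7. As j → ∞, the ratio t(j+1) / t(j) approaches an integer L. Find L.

The characteristic equation is r^2 - 3r + 2 = 0, which factors as (r - 2)(r - 1) = 0.
So the roots are 2 and 1. Since |2| > |1| and the coefficient of 2^j is non-zero, the ratio tends to 2.

2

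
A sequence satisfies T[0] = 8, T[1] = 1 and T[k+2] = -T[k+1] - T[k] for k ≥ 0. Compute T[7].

T[2] = -1 - 8 = -9
T[3] = -(-9) - 1 = 8
T[4] = -8 - (-9) = 1
T[5] = -1 - 8 = -9
T[6] = -(-9) - 1 = 8
T[7] = -8 - (-9) = 1

1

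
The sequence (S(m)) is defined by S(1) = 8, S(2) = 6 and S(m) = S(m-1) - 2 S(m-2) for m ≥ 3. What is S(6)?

S(3) = 6 - 2*8 = -10
S(4) = (-10) - 2*6 = -22
S(5) = (-22) - 2*(-10) = -2
S(6) = (-2) - 2*(-22) = 42

42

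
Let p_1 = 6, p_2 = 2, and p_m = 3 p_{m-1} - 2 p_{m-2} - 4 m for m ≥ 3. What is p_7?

p_3 = 3(2) - 2(6) - 12 = -18
p_4 = 3(-18) - 2(2) - 16 = -74
p_5 = 3(-74) - 2(-18) - 20 = -206
p_6 = 3(-206) - 2(-74) - 24 = -494
p_7 = 3(-494) - 2(-206) - 28 = -1098

-1098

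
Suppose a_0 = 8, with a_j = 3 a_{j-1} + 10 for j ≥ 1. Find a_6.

9472

a_1 = 3(8) + 10 = 34
a_2 = 3(34) + 10 = 112
a_3 = 3(112) + 10 = 346
a_4 = 3(346) + 10 = 1048
a_5 = 3(1048) + 10 = 3154
a_6 = 3(3154) + 10 = 9472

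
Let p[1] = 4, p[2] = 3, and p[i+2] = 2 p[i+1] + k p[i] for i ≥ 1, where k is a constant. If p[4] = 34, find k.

p[3] = 6 + 4k
p[4] = 12 + 11k
So 12 + 11k = 34, giving k = 2.

2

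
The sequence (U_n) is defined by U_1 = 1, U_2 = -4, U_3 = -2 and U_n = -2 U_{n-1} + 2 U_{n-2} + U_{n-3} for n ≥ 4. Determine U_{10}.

-67

U_4 = -2(-2) + 2(-4) + 1 = -3
U_5 = -2(-3) + 2(-2) + (-4) = -2
U_6 = -2(-2) + 2(-3) + (-2) = -4
U_7 = -2(-4) + 2(-2) + (-3) = 1
U_8 = -2(1) + 2(-4) + (-2) = -12
U_9 = -2(-12) + 2(1) + (-4) = 22
U_{10} = -2(22) + 2(-12) + 1 = -67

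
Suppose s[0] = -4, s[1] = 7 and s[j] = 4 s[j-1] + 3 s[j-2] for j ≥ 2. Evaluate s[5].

1807

s[2] = 4*7 + 3*(-4) = 16
s[3] = 4*16 + 3*7 = 85
s[4] = 4*85 + 3*16 = 388
s[5] = 4*388 + 3*85 = 1807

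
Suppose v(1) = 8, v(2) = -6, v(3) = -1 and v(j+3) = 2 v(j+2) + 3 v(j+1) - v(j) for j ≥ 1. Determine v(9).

v(4) = 2·(-1) + 3·(-6) - 8 = -28
v(5) = 2·(-28) + 3·(-1) - (-6) = -53
v(6) = 2·(-53) + 3·(-28) - (-1) = -189
v(7) = 2·(-189) + 3·(-53) - (-28) = -509
v(8) = 2·(-509) + 3·(-189) - (-53) = -1532
v(9) = 2·(-1532) + 3·(-509) - (-189) = -4402

-4402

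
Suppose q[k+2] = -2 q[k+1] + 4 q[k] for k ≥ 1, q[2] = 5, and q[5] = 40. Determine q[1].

Let q[1] = z.
q[3] = -10 + 4z
q[4] = 40 - 8z
q[5] = -120 + 32z
So -120 + 32z = 40, giving z = 5.

5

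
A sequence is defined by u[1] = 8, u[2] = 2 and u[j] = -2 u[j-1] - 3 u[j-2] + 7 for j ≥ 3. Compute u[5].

-16

u[3] = -2·2 - 3·8 + 7 = -21
u[4] = -2·(-21) - 3·2 + 7 = 43
u[5] = -2·43 - 3·(-21) + 7 = -16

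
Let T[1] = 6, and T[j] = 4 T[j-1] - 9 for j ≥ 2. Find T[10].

T[2] = 4*6 - 9 = 15
T[3] = 4*15 - 9 = 51
T[4] = 4*51 - 9 = 195
T[5] = 4*195 - 9 = 771
T[6] = 4*771 - 9 = 3075
T[7] = 4*3075 - 9 = 12291
T[8] = 4*12291 - 9 = 49155
T[9] = 4*49155 - 9 = 196611
T[10] = 4*196611 - 9 = 786435

786435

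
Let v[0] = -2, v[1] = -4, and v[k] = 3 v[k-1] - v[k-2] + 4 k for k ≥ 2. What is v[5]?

154

v[2] = 3·(-4) - (-2) + 8 = -2
v[3] = 3·(-2) - (-4) + 12 = 10
v[4] = 3·10 - (-2) + 16 = 48
v[5] = 3·48 - 10 + 20 = 154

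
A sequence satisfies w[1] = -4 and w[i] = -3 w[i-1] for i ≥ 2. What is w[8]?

w[2] = -3·(-4) = 12
w[3] = -3·12 = -36
w[4] = -3·(-36) = 108
w[5] = -3·108 = -324
w[6] = -3·(-324) = 972
w[7] = -3·972 = -2916
w[8] = -3·(-2916) = 8748

8748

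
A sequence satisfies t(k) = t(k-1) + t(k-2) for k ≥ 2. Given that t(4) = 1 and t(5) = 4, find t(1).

5

Rearranging, t(k-2) = t(k) - t(k-1).
t(3) = 4 - 1 = 3
t(2) = 1 - 3 = -2
t(1) = 3 - (-2) = 5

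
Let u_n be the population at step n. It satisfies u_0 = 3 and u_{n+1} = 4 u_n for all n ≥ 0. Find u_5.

3072

u_1 = 4(3) = 12
u_2 = 4(12) = 48
u_3 = 4(48) = 192
u_4 = 4(192) = 768
u_5 = 4(768) = 3072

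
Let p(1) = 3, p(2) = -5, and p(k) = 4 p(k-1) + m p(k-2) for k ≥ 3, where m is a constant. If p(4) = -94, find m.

-2

p(3) = -20 + 3m
p(4) = -80 + 7m
So -80 + 7m = -94, giving m = -2.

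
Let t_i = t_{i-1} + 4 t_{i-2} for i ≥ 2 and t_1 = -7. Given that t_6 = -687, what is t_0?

Let t_0 = x.
t_2 = -7 + 4x
t_3 = -35 + 4x
t_4 = -63 + 20x
t_5 = -203 + 36x
t_6 = -455 + 116x
So -455 + 116x = -687, giving x = -2.

-2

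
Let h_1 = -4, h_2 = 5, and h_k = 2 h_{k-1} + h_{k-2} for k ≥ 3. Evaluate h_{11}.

7950

h_3 = 2*5 + (-4) = 6
h_4 = 2*6 + 5 = 17
h_5 = 2*17 + 6 = 40
h_6 = 2*40 + 17 = 97
h_7 = 2*97 + 40 = 234
h_8 = 2*234 + 97 = 565
h_9 = 2*565 + 234 = 1364
h_{10} = 2*1364 + 565 = 3293
h_{11} = 2*3293 + 1364 = 7950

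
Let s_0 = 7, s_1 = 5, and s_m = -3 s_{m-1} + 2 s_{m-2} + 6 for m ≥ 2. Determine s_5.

s_2 = -3*5 + 2*7 + 6 = 5
s_3 = -3*5 + 2*5 + 6 = 1
s_4 = -3*1 + 2*5 + 6 = 13
s_5 = -3*13 + 2*1 + 6 = -31

-31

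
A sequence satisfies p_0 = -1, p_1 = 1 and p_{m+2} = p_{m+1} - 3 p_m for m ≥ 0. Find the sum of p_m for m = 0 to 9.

-115

p_2 = 1 - 3(-1) = 4
p_3 = 4 - 3(1) = 1
p_4 = 1 - 3(4) = -11
p_5 = (-11) - 3(1) = -14
p_6 = (-14) - 3(-11) = 19
p_7 = 19 - 3(-14) = 61
p_8 = 61 - 3(19) = 4
p_9 = 4 - 3(61) = -179
Sum = (-1) + 1 + 4 + 1 + (-11) + (-14) + 19 + 61 + 4 + (-179) = -115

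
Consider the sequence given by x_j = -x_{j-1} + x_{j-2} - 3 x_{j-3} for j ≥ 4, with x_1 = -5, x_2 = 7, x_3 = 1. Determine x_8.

345

x_4 = -1 + 7 - 3(-5) = 21
x_5 = -21 + 1 - 3(7) = -41
x_6 = -(-41) + 21 - 3(1) = 59
x_7 = -59 + (-41) - 3(21) = -163
x_8 = -(-163) + 59 - 3(-41) = 345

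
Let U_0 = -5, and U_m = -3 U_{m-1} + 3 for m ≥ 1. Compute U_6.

U_1 = -3·(-5) + 3 = 18
U_2 = -3·18 + 3 = -51
U_3 = -3·(-51) + 3 = 156
U_4 = -3·156 + 3 = -465
U_5 = -3·(-465) + 3 = 1398
U_6 = -3·1398 + 3 = -4191

-4191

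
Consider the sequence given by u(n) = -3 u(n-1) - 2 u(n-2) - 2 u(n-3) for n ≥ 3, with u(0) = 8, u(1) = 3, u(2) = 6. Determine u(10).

u(3) = -3(6) - 2(3) - 2(8) = -40
u(4) = -3(-40) - 2(6) - 2(3) = 102
u(5) = -3(102) - 2(-40) - 2(6) = -238
u(6) = -3(-238) - 2(102) - 2(-40) = 590
u(7) = -3(590) - 2(-238) - 2(102) = -1498
u(8) = -3(-1498) - 2(590) - 2(-238) = 3790
u(9) = -3(3790) - 2(-1498) - 2(590) = -9554
u(10) = -3(-9554) - 2(3790) - 2(-1498) = 24078

24078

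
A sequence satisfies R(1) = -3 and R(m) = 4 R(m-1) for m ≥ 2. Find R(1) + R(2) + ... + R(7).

-16383

R(2) = 4*(-3) = -12
R(3) = 4*(-12) = -48
R(4) = 4*(-48) = -192
R(5) = 4*(-192) = -768
R(6) = 4*(-768) = -3072
R(7) = 4*(-3072) = -12288
Sum = (-3) + (-12) + (-48) + (-192) + (-768) + (-3072) + (-12288) = -16383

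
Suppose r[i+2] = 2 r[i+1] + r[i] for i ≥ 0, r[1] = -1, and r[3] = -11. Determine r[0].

-3

Let r[0] = w.
r[2] = -2 + w
r[3] = -5 + 2w
So -5 + 2w = -11, giving w = -3.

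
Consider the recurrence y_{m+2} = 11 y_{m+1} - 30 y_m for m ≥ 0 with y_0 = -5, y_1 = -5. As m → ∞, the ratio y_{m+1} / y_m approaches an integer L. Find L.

6

The characteristic equation is r^2 - 11r + 30 = 0, which factors as (r - 6)(r - 5) = 0.
So the roots are 6 and 5. Since |6| > |5| and the coefficient of 6^m is non-zero, the ratio tends to 6.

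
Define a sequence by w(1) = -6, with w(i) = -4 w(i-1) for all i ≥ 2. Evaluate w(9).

-393216

w(2) = -4(-6) = 24
w(3) = -4(24) = -96
w(4) = -4(-96) = 384
w(5) = -4(384) = -1536
w(6) = -4(-1536) = 6144
w(7) = -4(6144) = -24576
w(8) = -4(-24576) = 98304
w(9) = -4(98304) = -393216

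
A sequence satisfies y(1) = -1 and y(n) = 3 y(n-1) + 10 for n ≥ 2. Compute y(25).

The fixed point is 10/(1 - 3) = -5, so y(n) + 5 = 3(y(n-1) + 5).
Hence y(n) = 4·3^{n-1} - 5.
y(25) = 4·3^{24} - 5 = 4·282429536481 - 5 = 1129718145919.

1129718145919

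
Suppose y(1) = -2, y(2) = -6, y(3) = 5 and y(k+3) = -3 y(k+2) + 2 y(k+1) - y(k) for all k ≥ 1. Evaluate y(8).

-4320

y(4) = -3·5 + 2·(-6) - (-2) = -25
y(5) = -3·(-25) + 2·5 - (-6) = 91
y(6) = -3·91 + 2·(-25) - 5 = -328
y(7) = -3·(-328) + 2·91 - (-25) = 1191
y(8) = -3·1191 + 2·(-328) - 91 = -4320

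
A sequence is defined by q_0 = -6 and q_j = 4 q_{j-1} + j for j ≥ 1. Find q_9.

-1456359

q_1 = 4(-6) + 1 = -23
q_2 = 4(-23) + 2 = -90
q_3 = 4(-90) + 3 = -357
q_4 = 4(-357) + 4 = -1424
q_5 = 4(-1424) + 5 = -5691
q_6 = 4(-5691) + 6 = -22758
q_7 = 4(-22758) + 7 = -91025
q_8 = 4(-91025) + 8 = -364092
q_9 = 4(-364092) + 9 = -1456359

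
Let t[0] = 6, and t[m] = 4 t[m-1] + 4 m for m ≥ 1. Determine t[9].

t[1] = 4(6) + 4 = 28
t[2] = 4(28) + 8 = 120
t[3] = 4(120) + 12 = 492
t[4] = 4(492) + 16 = 1984
t[5] = 4(1984) + 20 = 7956
t[6] = 4(7956) + 24 = 31848
t[7] = 4(31848) + 28 = 127420
t[8] = 4(127420) + 32 = 509712
t[9] = 4(509712) + 36 = 2038884

2038884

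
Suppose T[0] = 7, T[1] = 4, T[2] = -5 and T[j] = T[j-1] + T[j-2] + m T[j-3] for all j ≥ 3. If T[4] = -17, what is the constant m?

T[3] = -1 + 7m
T[4] = -6 + 11m
So -6 + 11m = -17, giving m = -1.

-1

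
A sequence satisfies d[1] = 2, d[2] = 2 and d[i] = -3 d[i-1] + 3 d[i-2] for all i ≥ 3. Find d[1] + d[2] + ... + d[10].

11674

d[3] = -3·2 + 3·2 = 0
d[4] = -3·0 + 3·2 = 6
d[5] = -3·6 + 3·0 = -18
d[6] = -3·(-18) + 3·6 = 72
d[7] = -3·72 + 3·(-18) = -270
d[8] = -3·(-270) + 3·72 = 1026
d[9] = -3·1026 + 3·(-270) = -3888
d[10] = -3·(-3888) + 3·1026 = 14742
Sum = 2 + 2 + 0 + 6 + (-18) + 72 + (-270) + 1026 + (-3888) + 14742 = 11674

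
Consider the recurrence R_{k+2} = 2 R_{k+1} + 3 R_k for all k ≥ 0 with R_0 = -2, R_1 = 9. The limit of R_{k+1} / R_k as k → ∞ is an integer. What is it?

The characteristic equation is r^2 - 2r - 3 = 0, which factors as (r - 3)(r + 1) = 0.
So the roots are 3 and -1. Since |3| > |-1| and the coefficient of 3^k is non-zero, the ratio tends to 3.

3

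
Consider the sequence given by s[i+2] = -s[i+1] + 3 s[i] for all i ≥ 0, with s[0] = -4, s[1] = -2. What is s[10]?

s[2] = -(-2) + 3*(-4) = -10
s[3] = -(-10) + 3*(-2) = 4
s[4] = -4 + 3*(-10) = -34
s[5] = -(-34) + 3*4 = 46
s[6] = -46 + 3*(-34) = -148
s[7] = -(-148) + 3*46 = 286
s[8] = -286 + 3*(-148) = -730
s[9] = -(-730) + 3*286 = 1588
s[10] = -1588 + 3*(-730) = -3778

-3778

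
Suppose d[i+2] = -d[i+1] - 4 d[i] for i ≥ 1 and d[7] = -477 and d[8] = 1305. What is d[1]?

Rearranging, d[i-2] = (d[i] + d[i-1]) / -4.
d[6] = (1305 + (-477)) / -4 = 828/-4 = -207
d[5] = (-477 + (-207)) / -4 = -684/-4 = 171
d[4] = (-207 + 171) / -4 = -36/-4 = 9
d[3] = (171 + 9) / -4 = 180/-4 = -45
d[2] = (9 + (-45)) / -4 = -36/-4 = 9
d[1] = (-45 + 9) / -4 = -36/-4 = 9

9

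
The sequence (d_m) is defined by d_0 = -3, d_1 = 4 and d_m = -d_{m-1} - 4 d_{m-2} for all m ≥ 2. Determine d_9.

d_2 = -4 - 4*(-3) = 8
d_3 = -8 - 4*4 = -24
d_4 = -(-24) - 4*8 = -8
d_5 = -(-8) - 4*(-24) = 104
d_6 = -104 - 4*(-8) = -72
d_7 = -(-72) - 4*104 = -344
d_8 = -(-344) - 4*(-72) = 632
d_9 = -632 - 4*(-344) = 744

744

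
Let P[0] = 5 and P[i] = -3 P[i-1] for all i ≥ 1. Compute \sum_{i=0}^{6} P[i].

2735

P[1] = -3*5 = -15
P[2] = -3*(-15) = 45
P[3] = -3*45 = -135
P[4] = -3*(-135) = 405
P[5] = -3*405 = -1215
P[6] = -3*(-1215) = 3645
Sum = 5 + (-15) + 45 + (-135) + 405 + (-1215) + 3645 = 2735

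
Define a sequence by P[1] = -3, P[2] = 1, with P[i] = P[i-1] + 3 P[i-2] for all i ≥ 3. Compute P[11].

-3413

P[3] = 1 + 3*(-3) = -8
P[4] = (-8) + 3*1 = -5
P[5] = (-5) + 3*(-8) = -29
P[6] = (-29) + 3*(-5) = -44
P[7] = (-44) + 3*(-29) = -131
P[8] = (-131) + 3*(-44) = -263
P[9] = (-263) + 3*(-131) = -656
P[10] = (-656) + 3*(-263) = -1445
P[11] = (-1445) + 3*(-656) = -3413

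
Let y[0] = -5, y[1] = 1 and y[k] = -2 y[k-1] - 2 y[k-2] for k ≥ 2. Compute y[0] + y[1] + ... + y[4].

y[2] = -2*1 - 2*(-5) = 8
y[3] = -2*8 - 2*1 = -18
y[4] = -2*(-18) - 2*8 = 20
Sum = (-5) + 1 + 8 + (-18) + 20 = 6

6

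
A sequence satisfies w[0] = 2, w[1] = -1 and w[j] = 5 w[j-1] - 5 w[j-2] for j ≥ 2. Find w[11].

-2340625

w[2] = 5*(-1) - 5*2 = -15
w[3] = 5*(-15) - 5*(-1) = -70
w[4] = 5*(-70) - 5*(-15) = -275
w[5] = 5*(-275) - 5*(-70) = -1025
w[6] = 5*(-1025) - 5*(-275) = -3750
w[7] = 5*(-3750) - 5*(-1025) = -13625
w[8] = 5*(-13625) - 5*(-3750) = -49375
w[9] = 5*(-49375) - 5*(-13625) = -178750
w[10] = 5*(-178750) - 5*(-49375) = -646875
w[11] = 5*(-646875) - 5*(-178750) = -2340625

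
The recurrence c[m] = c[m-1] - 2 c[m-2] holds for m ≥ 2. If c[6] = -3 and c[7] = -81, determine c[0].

Rearranging, c[m-2] = (c[m] - c[m-1]) / -2.
c[5] = (-81 - (-3)) / -2 = -78/-2 = 39
c[4] = (-3 - 39) / -2 = -42/-2 = 21
c[3] = (39 - 21) / -2 = 18/-2 = -9
c[2] = (21 - (-9)) / -2 = 30/-2 = -15
c[1] = (-9 - (-15)) / -2 = 6/-2 = -3
c[0] = (-15 - (-3)) / -2 = -12/-2 = 6

6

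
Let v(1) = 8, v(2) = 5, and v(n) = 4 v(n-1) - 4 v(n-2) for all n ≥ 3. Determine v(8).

v(3) = 4*5 - 4*8 = -12
v(4) = 4*(-12) - 4*5 = -68
v(5) = 4*(-68) - 4*(-12) = -224
v(6) = 4*(-224) - 4*(-68) = -624
v(7) = 4*(-624) - 4*(-224) = -1600
v(8) = 4*(-1600) - 4*(-624) = -3904

-3904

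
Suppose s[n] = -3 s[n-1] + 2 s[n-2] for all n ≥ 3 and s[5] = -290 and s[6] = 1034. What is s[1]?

Rearranging, s[n-2] = (s[n] + 3 s[n-1]) / 2.
s[4] = (1034 + 3·(-290)) / 2 = 164/2 = 82
s[3] = (-290 + 3·82) / 2 = -44/2 = -22
s[2] = (82 + 3·(-22)) / 2 = 16/2 = 8
s[1] = (-22 + 3·8) / 2 = 2/2 = 1

1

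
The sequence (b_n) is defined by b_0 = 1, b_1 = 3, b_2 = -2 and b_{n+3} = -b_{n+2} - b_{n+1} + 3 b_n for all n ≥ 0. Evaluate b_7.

30

b_3 = -(-2) - 3 + 3*1 = 2
b_4 = -2 - (-2) + 3*3 = 9
b_5 = -9 - 2 + 3*(-2) = -17
b_6 = -(-17) - 9 + 3*2 = 14
b_7 = -14 - (-17) + 3*9 = 30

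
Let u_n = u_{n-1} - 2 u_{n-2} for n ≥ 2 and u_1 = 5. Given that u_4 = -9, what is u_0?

Let u_0 = v.
u_2 = 5 - 2v
u_3 = -5 - 2v
u_4 = -15 + 2v
So -15 + 2v = -9, giving v = 3.

3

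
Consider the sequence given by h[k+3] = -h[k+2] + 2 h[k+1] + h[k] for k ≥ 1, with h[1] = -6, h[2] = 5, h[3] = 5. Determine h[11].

397

h[4] = -5 + 2·5 + (-6) = -1
h[5] = -(-1) + 2·5 + 5 = 16
h[6] = -16 + 2·(-1) + 5 = -13
h[7] = -(-13) + 2·16 + (-1) = 44
h[8] = -44 + 2·(-13) + 16 = -54
h[9] = -(-54) + 2·44 + (-13) = 129
h[10] = -129 + 2·(-54) + 44 = -193
h[11] = -(-193) + 2·129 + (-54) = 397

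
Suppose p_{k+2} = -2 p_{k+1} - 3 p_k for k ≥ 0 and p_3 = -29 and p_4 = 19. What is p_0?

Rearranging, p_{k-2} = (p_k + 2 p_{k-1}) / -3.
p_2 = (19 + 2·(-29)) / -3 = -39/-3 = 13
p_1 = (-29 + 2·13) / -3 = -3/-3 = 1
p_0 = (13 + 2·1) / -3 = 15/-3 = -5

-5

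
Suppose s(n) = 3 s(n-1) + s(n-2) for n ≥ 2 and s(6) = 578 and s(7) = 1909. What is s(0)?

Rearranging, s(n-2) = s(n) - 3 s(n-1).
s(5) = 1909 - 3·578 = 175
s(4) = 578 - 3·175 = 53
s(3) = 175 - 3·53 = 16
s(2) = 53 - 3·16 = 5
s(1) = 16 - 3·5 = 1
s(0) = 5 - 3·1 = 2

2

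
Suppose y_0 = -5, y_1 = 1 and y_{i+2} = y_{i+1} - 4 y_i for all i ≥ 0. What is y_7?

673

y_2 = 1 - 4(-5) = 21
y_3 = 21 - 4(1) = 17
y_4 = 17 - 4(21) = -67
y_5 = (-67) - 4(17) = -135
y_6 = (-135) - 4(-67) = 133
y_7 = 133 - 4(-135) = 673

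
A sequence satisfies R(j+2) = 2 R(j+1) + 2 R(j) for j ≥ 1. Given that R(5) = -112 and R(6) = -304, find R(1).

Rearranging, R(j-2) = (R(j) - 2 R(j-1)) / 2.
R(4) = (-304 - 2*(-112)) / 2 = -80/2 = -40
R(3) = (-112 - 2*(-40)) / 2 = -32/2 = -16
R(2) = (-40 - 2*(-16)) / 2 = -8/2 = -4
R(1) = (-16 - 2*(-4)) / 2 = -8/2 = -4

-4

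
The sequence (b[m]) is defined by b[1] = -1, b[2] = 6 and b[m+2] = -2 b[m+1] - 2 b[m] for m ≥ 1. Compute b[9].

b[3] = -2·6 - 2·(-1) = -10
b[4] = -2·(-10) - 2·6 = 8
b[5] = -2·8 - 2·(-10) = 4
b[6] = -2·4 - 2·8 = -24
b[7] = -2·(-24) - 2·4 = 40
b[8] = -2·40 - 2·(-24) = -32
b[9] = -2·(-32) - 2·40 = -16

-16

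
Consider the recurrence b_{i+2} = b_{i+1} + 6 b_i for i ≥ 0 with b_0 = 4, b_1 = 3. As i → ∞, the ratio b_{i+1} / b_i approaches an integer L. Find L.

The characteristic equation is r^2 - r - 6 = 0, which factors as (r - 3)(r + 2) = 0.
So the roots are 3 and -2. Since |3| > |-2| and the coefficient of 3^i is non-zero, the ratio tends to 3.

3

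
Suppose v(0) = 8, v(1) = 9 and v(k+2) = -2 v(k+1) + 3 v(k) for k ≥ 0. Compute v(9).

4929

v(2) = -2·9 + 3·8 = 6
v(3) = -2·6 + 3·9 = 15
v(4) = -2·15 + 3·6 = -12
v(5) = -2·(-12) + 3·15 = 69
v(6) = -2·69 + 3·(-12) = -174
v(7) = -2·(-174) + 3·69 = 555
v(8) = -2·555 + 3·(-174) = -1632
v(9) = -2·(-1632) + 3·555 = 4929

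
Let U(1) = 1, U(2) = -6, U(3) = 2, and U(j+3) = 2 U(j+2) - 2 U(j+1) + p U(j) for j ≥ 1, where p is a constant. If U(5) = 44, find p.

-4

U(4) = 16 + p
U(5) = 28 - 4p
So 28 - 4p = 44, giving p = -4.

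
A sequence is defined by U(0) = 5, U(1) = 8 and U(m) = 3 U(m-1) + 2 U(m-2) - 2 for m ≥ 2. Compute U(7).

U(2) = 3*8 + 2*5 - 2 = 32
U(3) = 3*32 + 2*8 - 2 = 110
U(4) = 3*110 + 2*32 - 2 = 392
U(5) = 3*392 + 2*110 - 2 = 1394
U(6) = 3*1394 + 2*392 - 2 = 4964
U(7) = 3*4964 + 2*1394 - 2 = 17678

17678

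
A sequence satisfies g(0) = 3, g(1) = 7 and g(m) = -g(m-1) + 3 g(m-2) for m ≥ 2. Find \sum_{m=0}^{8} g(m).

g(2) = -7 + 3*3 = 2
g(3) = -2 + 3*7 = 19
g(4) = -19 + 3*2 = -13
g(5) = -(-13) + 3*19 = 70
g(6) = -70 + 3*(-13) = -109
g(7) = -(-109) + 3*70 = 319
g(8) = -319 + 3*(-109) = -646
Sum = 3 + 7 + 2 + 19 + (-13) + 70 + (-109) + 319 + (-646) = -348

-348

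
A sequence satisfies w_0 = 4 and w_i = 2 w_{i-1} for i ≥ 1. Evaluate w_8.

1024

w_1 = 2·4 = 8
w_2 = 2·8 = 16
w_3 = 2·16 = 32
w_4 = 2·32 = 64
w_5 = 2·64 = 128
w_6 = 2·128 = 256
w_7 = 2·256 = 512
w_8 = 2·512 = 1024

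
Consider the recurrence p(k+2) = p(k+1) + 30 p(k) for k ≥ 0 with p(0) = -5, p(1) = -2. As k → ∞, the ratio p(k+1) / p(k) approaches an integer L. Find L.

The characteristic equation is r^2 - r - 30 = 0, which factors as (r - 6)(r + 5) = 0.
So the roots are 6 and -5. Since |6| > |-5| and the coefficient of 6^k is non-zero, the ratio tends to 6.

6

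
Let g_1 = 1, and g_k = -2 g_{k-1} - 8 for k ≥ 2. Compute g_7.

g_2 = -2·1 - 8 = -10
g_3 = -2·(-10) - 8 = 12
g_4 = -2·12 - 8 = -32
g_5 = -2·(-32) - 8 = 56
g_6 = -2·56 - 8 = -120
g_7 = -2·(-120) - 8 = 232

232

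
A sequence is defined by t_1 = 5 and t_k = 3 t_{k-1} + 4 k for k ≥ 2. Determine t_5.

t_2 = 3*5 + 8 = 23
t_3 = 3*23 + 12 = 81
t_4 = 3*81 + 16 = 259
t_5 = 3*259 + 20 = 797

797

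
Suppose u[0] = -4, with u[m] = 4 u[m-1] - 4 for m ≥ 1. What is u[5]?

-5460

u[1] = 4·(-4) - 4 = -20
u[2] = 4·(-20) - 4 = -84
u[3] = 4·(-84) - 4 = -340
u[4] = 4·(-340) - 4 = -1364
u[5] = 4·(-1364) - 4 = -5460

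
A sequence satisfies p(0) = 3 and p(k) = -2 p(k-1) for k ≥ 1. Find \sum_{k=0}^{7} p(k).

p(1) = -2*3 = -6
p(2) = -2*(-6) = 12
p(3) = -2*12 = -24
p(4) = -2*(-24) = 48
p(5) = -2*48 = -96
p(6) = -2*(-96) = 192
p(7) = -2*192 = -384
Sum = 3 + (-6) + 12 + (-24) + 48 + (-96) + 192 + (-384) = -255

-255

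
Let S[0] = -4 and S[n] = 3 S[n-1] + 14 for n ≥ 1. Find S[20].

The fixed point is 14/(1 - 3) = -7, so S[n] + 7 = 3(S[n-1] + 7).
Hence S[n] = 3·3^n - 7.
S[20] = 3·3^{20} - 7 = 3·3486784401 - 7 = 10460353196.

10460353196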